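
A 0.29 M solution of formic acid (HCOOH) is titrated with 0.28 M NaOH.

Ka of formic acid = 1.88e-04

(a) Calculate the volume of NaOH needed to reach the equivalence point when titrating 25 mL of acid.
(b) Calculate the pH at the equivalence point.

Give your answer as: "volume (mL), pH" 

moles acid = 0.29 × 25/1000 = 0.00725 mol; V_base = moles/0.28 × 1000 = 25.9 mL. At equivalence only the conjugate base is present: [A⁻] = 0.00725/0.051 = 1.4246e-01 M. Kb = Kw/Ka = 5.32e-11; [OH⁻] = √(Kb × [A⁻]) = 2.7527e-06; pOH = 5.56; pH = 14 - pOH = 8.44.

V = 25.9 mL, pH = 8.44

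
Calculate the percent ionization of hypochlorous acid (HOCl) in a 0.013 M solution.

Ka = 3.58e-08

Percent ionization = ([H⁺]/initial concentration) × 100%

Using Ka equilibrium: x² + Ka×x - Ka×C = 0. Solving: [H⁺] = 2.1555e-05. Percent = (2.1555e-05/0.013) × 100

Percent ionization = 0.166%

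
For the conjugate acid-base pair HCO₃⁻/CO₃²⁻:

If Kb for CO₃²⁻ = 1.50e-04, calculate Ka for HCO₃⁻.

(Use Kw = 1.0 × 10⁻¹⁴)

For a conjugate pair Ka × Kb = Kw, so Ka = Kw/Kb = 1.0 × 10⁻¹⁴ / 1.50e-04 = 6.67e-11.

K_a = 6.67e-11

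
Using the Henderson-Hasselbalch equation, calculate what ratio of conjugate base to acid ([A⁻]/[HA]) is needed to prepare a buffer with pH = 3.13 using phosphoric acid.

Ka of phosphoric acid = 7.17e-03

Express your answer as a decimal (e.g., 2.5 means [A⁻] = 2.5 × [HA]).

pKa = -log(7.17e-03) = 2.1445. pH = pKa + log([A⁻]/[HA]), so log([A⁻]/[HA]) = pH − pKa = 3.13 − 2.1445 = 0.9855. [A⁻]/[HA] = 10^(0.9855) = 9.67

[A⁻]/[HA] = 9.67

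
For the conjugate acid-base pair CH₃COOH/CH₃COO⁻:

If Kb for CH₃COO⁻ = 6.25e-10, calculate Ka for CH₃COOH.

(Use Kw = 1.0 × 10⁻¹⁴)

For a conjugate pair Ka × Kb = Kw, so Ka = Kw/Kb = 1.0 × 10⁻¹⁴ / 6.25e-10 = 1.60e-05.

K_a = 1.60e-05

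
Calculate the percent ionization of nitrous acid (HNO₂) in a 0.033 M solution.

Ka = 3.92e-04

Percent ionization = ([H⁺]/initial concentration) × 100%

Using Ka equilibrium: x² + Ka×x - Ka×C = 0. Solving: [H⁺] = 3.4060e-03. Percent = (3.4060e-03/0.033) × 100

Percent ionization = 10.3%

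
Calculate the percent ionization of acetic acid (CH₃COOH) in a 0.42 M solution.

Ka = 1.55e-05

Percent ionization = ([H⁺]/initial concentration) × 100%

Using Ka equilibrium: x² + Ka×x - Ka×C = 0. Solving: [H⁺] = 2.5437e-03. Percent = (2.5437e-03/0.42) × 100

Percent ionization = 0.606%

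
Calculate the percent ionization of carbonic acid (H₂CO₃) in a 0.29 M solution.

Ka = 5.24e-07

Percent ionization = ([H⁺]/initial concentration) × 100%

Using Ka equilibrium: x² + Ka×x - Ka×C = 0. Solving: [H⁺] = 3.8956e-04. Percent = (3.8956e-04/0.29) × 100

Percent ionization = 0.134%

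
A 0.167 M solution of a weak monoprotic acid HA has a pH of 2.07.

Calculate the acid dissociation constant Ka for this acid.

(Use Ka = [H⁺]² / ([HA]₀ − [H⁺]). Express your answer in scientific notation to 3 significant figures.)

[H⁺] = 10^(−pH) = 10^(−2.07) = 8.511e-03 M. For HA ⇌ H⁺ + A⁻, Ka = [H⁺][A⁻]/[HA] = [H⁺]² / ([HA]₀ − [H⁺]) = (8.511e-03)² / (0.167 − 8.511e-03) = 4.57e-04.

K_a = 4.57e-04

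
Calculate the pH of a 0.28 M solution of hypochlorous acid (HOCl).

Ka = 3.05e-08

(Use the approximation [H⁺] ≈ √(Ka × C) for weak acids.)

[H⁺] = √(Ka × C) = √(3.05e-08 × 0.28) = 9.2412e-05. pH = -log(9.2412e-05)

pH = 4.03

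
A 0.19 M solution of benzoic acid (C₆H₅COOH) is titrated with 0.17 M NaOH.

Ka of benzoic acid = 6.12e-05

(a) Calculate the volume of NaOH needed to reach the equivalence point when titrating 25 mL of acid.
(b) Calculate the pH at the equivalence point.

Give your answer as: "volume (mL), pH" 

moles acid = 0.19 × 25/1000 = 0.00475 mol; V_base = moles/0.17 × 1000 = 27.9 mL. At equivalence only the conjugate base is present: [A⁻] = 0.00475/0.053 = 8.9722e-02 M. Kb = Kw/Ka = 1.63e-10; [OH⁻] = √(Kb × [A⁻]) = 3.8289e-06; pOH = 5.42; pH = 14 - pOH = 8.58.

V = 27.9 mL, pH = 8.58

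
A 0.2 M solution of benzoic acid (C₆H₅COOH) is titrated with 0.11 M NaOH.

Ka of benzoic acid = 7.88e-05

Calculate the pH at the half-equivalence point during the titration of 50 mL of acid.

At half-equivalence [HA] = [A⁻], so Henderson-Hasselbalch gives pH = pKa = -log(7.88e-05) = 4.10.

pH = pKa = 4.10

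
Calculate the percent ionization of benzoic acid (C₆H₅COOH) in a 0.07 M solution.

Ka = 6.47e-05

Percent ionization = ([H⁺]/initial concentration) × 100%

Using Ka equilibrium: x² + Ka×x - Ka×C = 0. Solving: [H⁺] = 2.0960e-03. Percent = (2.0960e-03/0.07) × 100

Percent ionization = 2.99%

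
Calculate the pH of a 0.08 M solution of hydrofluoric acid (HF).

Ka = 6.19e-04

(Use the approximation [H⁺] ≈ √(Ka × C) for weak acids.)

[H⁺] = √(Ka × C) = √(6.19e-04 × 0.08) = 7.0370e-03. pH = -log(7.0370e-03)

pH = 2.15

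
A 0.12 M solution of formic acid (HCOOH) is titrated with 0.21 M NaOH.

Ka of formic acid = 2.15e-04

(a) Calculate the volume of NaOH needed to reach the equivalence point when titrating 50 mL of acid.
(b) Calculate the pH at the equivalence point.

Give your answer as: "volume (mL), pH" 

moles acid = 0.12 × 50/1000 = 0.006 mol; V_base = moles/0.21 × 1000 = 28.6 mL. At equivalence only the conjugate base is present: [A⁻] = 0.006/0.079 = 7.6364e-02 M. Kb = Kw/Ka = 4.65e-11; [OH⁻] = √(Kb × [A⁻]) = 1.8846e-06; pOH = 5.72; pH = 14 - pOH = 8.28.

V = 28.6 mL, pH = 8.28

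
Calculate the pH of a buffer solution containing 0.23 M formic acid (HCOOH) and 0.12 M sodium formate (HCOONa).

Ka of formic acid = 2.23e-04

pKa = -log(2.23e-04) = 3.65. pH = pKa + log([A⁻]/[HA]) = 3.65 + log(0.12/0.23)

pH = 3.37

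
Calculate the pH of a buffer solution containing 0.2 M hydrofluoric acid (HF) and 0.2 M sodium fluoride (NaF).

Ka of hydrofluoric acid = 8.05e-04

pKa = -log(8.05e-04) = 3.09. pH = pKa + log([A⁻]/[HA]) = 3.09 + log(0.2/0.2)

pH = 3.09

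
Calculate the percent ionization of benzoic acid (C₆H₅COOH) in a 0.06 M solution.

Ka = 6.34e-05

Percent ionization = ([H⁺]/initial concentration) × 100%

Using Ka equilibrium: x² + Ka×x - Ka×C = 0. Solving: [H⁺] = 1.9189e-03. Percent = (1.9189e-03/0.06) × 100

Percent ionization = 3.2%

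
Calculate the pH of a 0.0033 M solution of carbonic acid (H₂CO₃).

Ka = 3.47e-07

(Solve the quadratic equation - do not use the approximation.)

x² + Ka×x - Ka×C = 0. Using quadratic formula: [H⁺] = 3.3666e-05

pH = 4.47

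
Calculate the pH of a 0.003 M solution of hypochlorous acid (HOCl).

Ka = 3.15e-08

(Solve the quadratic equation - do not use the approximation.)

x² + Ka×x - Ka×C = 0. Using quadratic formula: [H⁺] = 9.7054e-06

pH = 5.01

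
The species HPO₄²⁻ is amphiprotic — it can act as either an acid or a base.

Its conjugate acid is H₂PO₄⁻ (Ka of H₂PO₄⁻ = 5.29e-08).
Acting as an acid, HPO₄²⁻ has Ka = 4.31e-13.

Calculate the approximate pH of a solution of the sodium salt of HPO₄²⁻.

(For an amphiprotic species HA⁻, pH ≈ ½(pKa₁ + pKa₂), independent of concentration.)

pKa₁ = -log(5.29e-08) = 7.28; pKa₂ = -log(4.31e-13) = 12.37. For an amphiprotic species, pH ≈ ½(pKa₁ + pKa₂) = ½(7.28 + 12.37) = 9.82.

pH = 9.82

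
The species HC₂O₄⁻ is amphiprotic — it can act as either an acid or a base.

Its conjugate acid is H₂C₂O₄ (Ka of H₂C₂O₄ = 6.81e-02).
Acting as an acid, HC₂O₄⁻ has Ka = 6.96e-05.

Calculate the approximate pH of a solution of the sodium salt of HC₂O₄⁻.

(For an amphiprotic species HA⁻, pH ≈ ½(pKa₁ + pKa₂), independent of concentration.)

pKa₁ = -log(6.81e-02) = 1.17; pKa₂ = -log(6.96e-05) = 4.16. For an amphiprotic species, pH ≈ ½(pKa₁ + pKa₂) = ½(1.17 + 4.16) = 2.66.

pH = 2.66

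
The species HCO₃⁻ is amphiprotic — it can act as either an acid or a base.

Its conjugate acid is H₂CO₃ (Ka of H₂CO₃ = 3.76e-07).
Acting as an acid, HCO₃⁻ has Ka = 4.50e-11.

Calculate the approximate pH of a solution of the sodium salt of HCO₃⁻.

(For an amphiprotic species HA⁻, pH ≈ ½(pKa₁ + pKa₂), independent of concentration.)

pKa₁ = -log(3.76e-07) = 6.42; pKa₂ = -log(4.50e-11) = 10.35. For an amphiprotic species, pH ≈ ½(pKa₁ + pKa₂) = ½(6.42 + 10.35) = 8.39.

pH = 8.39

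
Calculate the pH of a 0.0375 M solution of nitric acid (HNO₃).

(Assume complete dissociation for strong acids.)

[H⁺] = 0.0375 M for strong acid. pH = -log[H⁺] = -log(0.0375)

pH = 1.43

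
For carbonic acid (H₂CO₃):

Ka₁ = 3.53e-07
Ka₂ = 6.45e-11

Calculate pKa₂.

pKa₂ = -log(Ka₂) = -log(6.45e-11) = 10.19.

pK_{a2} = 10.19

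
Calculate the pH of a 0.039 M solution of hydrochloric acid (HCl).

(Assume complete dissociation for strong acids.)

[H⁺] = 0.039 M for strong acid. pH = -log[H⁺] = -log(0.039)

pH = 1.41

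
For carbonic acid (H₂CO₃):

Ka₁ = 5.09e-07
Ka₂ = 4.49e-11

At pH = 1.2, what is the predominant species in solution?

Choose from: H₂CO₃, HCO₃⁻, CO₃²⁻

pKa₁ = 6.29, pKa₂ = 10.35. For a polyprotic acid the predominant species crosses at each pKa: below pKa_n the protonated form dominates, above it the deprotonated form does. At pH = 1.2, the predominant species is H₂CO₃.

H₂CO₃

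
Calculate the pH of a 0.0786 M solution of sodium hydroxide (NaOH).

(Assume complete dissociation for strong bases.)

[OH⁻] = 0.0786 M for strong base. pOH = -log[OH⁻] = 1.10, pH = 14 - pOH

pH = 12.90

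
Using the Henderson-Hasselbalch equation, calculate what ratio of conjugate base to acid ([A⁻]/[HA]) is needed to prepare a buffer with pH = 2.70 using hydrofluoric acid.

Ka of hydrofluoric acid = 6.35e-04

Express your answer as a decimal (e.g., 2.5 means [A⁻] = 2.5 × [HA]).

pKa = -log(6.35e-04) = 3.1972. pH = pKa + log([A⁻]/[HA]), so log([A⁻]/[HA]) = pH − pKa = 2.70 − 3.1972 = -0.4972. [A⁻]/[HA] = 10^(-0.4972) = 0.318

[A⁻]/[HA] = 0.318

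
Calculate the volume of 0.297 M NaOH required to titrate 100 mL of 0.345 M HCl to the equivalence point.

At equivalence: moles acid = moles base. moles HCl = 0.345 × 100/1000 = 0.0345 mol. V_base = moles / 0.297 × 1000 = 116.2 mL.

V_{base} = 116.2 mL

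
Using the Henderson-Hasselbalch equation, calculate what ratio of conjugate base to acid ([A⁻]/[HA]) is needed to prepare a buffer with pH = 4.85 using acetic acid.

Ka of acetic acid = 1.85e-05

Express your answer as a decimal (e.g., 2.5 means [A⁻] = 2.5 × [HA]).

pKa = -log(1.85e-05) = 4.7328. pH = pKa + log([A⁻]/[HA]), so log([A⁻]/[HA]) = pH − pKa = 4.85 − 4.7328 = 0.1172. [A⁻]/[HA] = 10^(0.1172) = 1.31

[A⁻]/[HA] = 1.31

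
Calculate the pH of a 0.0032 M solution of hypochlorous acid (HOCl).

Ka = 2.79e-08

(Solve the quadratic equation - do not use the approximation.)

x² + Ka×x - Ka×C = 0. Using quadratic formula: [H⁺] = 9.4349e-06

pH = 5.03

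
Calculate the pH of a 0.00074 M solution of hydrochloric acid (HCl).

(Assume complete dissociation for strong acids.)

[H⁺] = 0.00074 M for strong acid. pH = -log[H⁺] = -log(0.00074)

pH = 3.13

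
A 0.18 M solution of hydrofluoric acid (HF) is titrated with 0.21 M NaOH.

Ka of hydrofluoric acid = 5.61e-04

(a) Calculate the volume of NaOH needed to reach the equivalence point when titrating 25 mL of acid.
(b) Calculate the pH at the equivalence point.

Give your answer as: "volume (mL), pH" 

moles acid = 0.18 × 25/1000 = 0.0045 mol; V_base = moles/0.21 × 1000 = 21.4 mL. At equivalence only the conjugate base is present: [A⁻] = 0.0045/0.046 = 9.6923e-02 M. Kb = Kw/Ka = 1.78e-11; [OH⁻] = √(Kb × [A⁻]) = 1.3144e-06; pOH = 5.88; pH = 14 - pOH = 8.12.

V = 21.4 mL, pH = 8.12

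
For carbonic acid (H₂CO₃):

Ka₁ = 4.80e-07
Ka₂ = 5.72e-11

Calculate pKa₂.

pKa₂ = -log(Ka₂) = -log(5.72e-11) = 10.24.

pK_{a2} = 10.24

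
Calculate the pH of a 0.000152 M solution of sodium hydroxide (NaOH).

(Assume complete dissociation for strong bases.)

[OH⁻] = 0.000152 M for strong base. pOH = -log[OH⁻] = 3.82, pH = 14 - pOH

pH = 10.18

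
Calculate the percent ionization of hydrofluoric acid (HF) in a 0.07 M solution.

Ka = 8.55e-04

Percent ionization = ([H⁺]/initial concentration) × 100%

Using Ka equilibrium: x² + Ka×x - Ka×C = 0. Solving: [H⁺] = 7.3206e-03. Percent = (7.3206e-03/0.07) × 100

Percent ionization = 10.5%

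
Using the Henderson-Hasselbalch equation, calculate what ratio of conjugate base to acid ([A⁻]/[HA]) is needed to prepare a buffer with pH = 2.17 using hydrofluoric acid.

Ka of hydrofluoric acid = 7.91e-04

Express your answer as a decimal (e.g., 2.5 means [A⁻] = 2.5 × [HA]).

pKa = -log(7.91e-04) = 3.1018. pH = pKa + log([A⁻]/[HA]), so log([A⁻]/[HA]) = pH − pKa = 2.17 − 3.1018 = -0.9318. [A⁻]/[HA] = 10^(-0.9318) = 0.117

[A⁻]/[HA] = 0.117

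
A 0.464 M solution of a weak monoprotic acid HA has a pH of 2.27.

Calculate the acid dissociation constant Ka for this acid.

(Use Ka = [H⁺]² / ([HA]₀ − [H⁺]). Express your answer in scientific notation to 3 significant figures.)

[H⁺] = 10^(−pH) = 10^(−2.27) = 5.370e-03 M. For HA ⇌ H⁺ + A⁻, Ka = [H⁺][A⁻]/[HA] = [H⁺]² / ([HA]₀ − [H⁺]) = (5.370e-03)² / (0.464 − 5.370e-03) = 6.29e-05.

K_a = 6.29e-05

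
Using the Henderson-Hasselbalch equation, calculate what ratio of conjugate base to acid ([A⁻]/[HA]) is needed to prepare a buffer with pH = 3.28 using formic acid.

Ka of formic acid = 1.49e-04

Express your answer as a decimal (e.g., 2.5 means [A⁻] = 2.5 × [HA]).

pKa = -log(1.49e-04) = 3.8268. pH = pKa + log([A⁻]/[HA]), so log([A⁻]/[HA]) = pH − pKa = 3.28 − 3.8268 = -0.5468. [A⁻]/[HA] = 10^(-0.5468) = 0.284

[A⁻]/[HA] = 0.284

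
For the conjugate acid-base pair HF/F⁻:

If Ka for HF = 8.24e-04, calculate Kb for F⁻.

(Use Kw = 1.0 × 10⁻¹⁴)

For a conjugate pair Ka × Kb = Kw, so Kb = Kw/Ka = 1.0 × 10⁻¹⁴ / 8.24e-04 = 1.21e-11.

K_b = 1.21e-11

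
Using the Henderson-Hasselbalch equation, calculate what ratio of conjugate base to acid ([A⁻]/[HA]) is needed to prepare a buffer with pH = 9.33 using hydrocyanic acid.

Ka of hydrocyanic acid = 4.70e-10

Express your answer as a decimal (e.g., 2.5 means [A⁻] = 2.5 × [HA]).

pKa = -log(4.70e-10) = 9.3279. pH = pKa + log([A⁻]/[HA]), so log([A⁻]/[HA]) = pH − pKa = 9.33 − 9.3279 = 0.0021. [A⁻]/[HA] = 10^(0.0021) = 1.00

[A⁻]/[HA] = 1.00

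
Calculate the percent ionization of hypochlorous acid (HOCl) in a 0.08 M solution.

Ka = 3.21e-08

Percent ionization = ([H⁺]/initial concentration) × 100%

Using Ka equilibrium: x² + Ka×x - Ka×C = 0. Solving: [H⁺] = 5.0659e-05. Percent = (5.0659e-05/0.08) × 100

Percent ionization = 0.0633%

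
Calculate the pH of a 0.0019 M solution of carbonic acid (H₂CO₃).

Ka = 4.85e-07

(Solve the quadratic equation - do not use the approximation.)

x² + Ka×x - Ka×C = 0. Using quadratic formula: [H⁺] = 3.0115e-05

pH = 4.52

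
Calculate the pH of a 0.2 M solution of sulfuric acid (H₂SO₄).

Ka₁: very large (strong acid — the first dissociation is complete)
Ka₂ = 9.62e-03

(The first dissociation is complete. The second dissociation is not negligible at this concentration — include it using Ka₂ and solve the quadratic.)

First dissociation is complete: [H⁺]₀ = [HSO₄⁻]₀ = C = 0.2 M. Second dissociation HSO₄⁻ ⇌ H⁺ + SO₄²⁻: let x = [SO₄²⁻]. Ka₂ = (C + x)·x / (C − x) = 9.62e-03 → x² + (C + Ka₂)·x − Ka₂·C = 0 → x² + 0.20962·x − 1.924e-03 = 0. x = (−0.20962 + √(0.20962² + 4 × 1.924e-03)) / 2 = 8.8084e-03 M. [H⁺] = C + x = 0.2 + 8.8084e-03 = 2.0881e-01 M. pH = -log(2.0881e-01) = 0.68.

pH = 0.68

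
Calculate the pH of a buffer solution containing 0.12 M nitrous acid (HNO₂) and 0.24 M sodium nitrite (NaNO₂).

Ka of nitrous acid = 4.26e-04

pKa = -log(4.26e-04) = 3.37. pH = pKa + log([A⁻]/[HA]) = 3.37 + log(0.24/0.12)

pH = 3.67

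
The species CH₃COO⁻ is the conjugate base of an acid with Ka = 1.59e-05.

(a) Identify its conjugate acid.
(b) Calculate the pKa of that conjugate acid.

(a) The conjugate acid is formed by adding one H⁺ to CH₃COO⁻, giving CH₃COOH. (b) pKa = -log(Ka) = -log(1.59e-05) = 4.80.

Conjugate acid: CH₃COOH; pK_a = 4.80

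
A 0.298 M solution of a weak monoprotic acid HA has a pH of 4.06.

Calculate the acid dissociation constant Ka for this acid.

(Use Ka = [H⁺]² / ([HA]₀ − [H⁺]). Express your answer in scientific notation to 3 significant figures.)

[H⁺] = 10^(−pH) = 10^(−4.06) = 8.710e-05 M. For HA ⇌ H⁺ + A⁻, Ka = [H⁺][A⁻]/[HA] = [H⁺]² / ([HA]₀ − [H⁺]) = (8.710e-05)² / (0.298 − 8.710e-05) = 2.55e-08.

K_a = 2.55e-08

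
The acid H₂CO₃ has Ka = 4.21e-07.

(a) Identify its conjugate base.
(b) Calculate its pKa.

(a) The conjugate base is formed by removing one H⁺ from H₂CO₃, giving HCO₃⁻. (b) pKa = -log(Ka) = -log(4.21e-07) = 6.38.

Conjugate base: HCO₃⁻; pK_a = 6.38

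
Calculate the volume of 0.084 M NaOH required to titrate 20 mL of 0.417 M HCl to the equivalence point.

At equivalence: moles acid = moles base. moles HCl = 0.417 × 20/1000 = 0.00834 mol. V_base = moles / 0.084 × 1000 = 99.3 mL.

V_{base} = 99.3 mL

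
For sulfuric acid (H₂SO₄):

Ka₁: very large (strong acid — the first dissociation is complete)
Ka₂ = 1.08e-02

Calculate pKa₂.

pKa₂ = -log(Ka₂) = -log(1.08e-02) = 1.97.

pK_{a2} = 1.97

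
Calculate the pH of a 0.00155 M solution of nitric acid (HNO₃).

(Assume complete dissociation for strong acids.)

[H⁺] = 0.00155 M for strong acid. pH = -log[H⁺] = -log(0.00155)

pH = 2.81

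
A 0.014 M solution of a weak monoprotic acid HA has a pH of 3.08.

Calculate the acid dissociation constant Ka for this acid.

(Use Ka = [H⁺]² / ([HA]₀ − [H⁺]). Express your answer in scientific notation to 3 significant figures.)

[H⁺] = 10^(−pH) = 10^(−3.08) = 8.318e-04 M. For HA ⇌ H⁺ + A⁻, Ka = [H⁺][A⁻]/[HA] = [H⁺]² / ([HA]₀ − [H⁺]) = (8.318e-04)² / (0.014 − 8.318e-04) = 5.25e-05.

K_a = 5.25e-05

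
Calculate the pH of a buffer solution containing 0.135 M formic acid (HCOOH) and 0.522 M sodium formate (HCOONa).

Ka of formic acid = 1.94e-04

pKa = -log(1.94e-04) = 3.71. pH = pKa + log([A⁻]/[HA]) = 3.71 + log(0.522/0.135)

pH = 4.30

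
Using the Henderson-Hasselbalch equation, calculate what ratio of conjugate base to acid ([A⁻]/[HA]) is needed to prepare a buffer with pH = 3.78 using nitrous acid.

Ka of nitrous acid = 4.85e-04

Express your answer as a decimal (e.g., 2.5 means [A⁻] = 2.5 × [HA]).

pKa = -log(4.85e-04) = 3.3143. pH = pKa + log([A⁻]/[HA]), so log([A⁻]/[HA]) = pH − pKa = 3.78 − 3.3143 = 0.4657. [A⁻]/[HA] = 10^(0.4657) = 2.92

[A⁻]/[HA] = 2.92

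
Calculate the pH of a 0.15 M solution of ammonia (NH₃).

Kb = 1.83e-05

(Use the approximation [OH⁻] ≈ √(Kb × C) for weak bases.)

[OH⁻] = √(Kb × C) = √(1.83e-05 × 0.15) = 1.6568e-03. pOH = 2.78, pH = 14 - pOH

pH = 11.22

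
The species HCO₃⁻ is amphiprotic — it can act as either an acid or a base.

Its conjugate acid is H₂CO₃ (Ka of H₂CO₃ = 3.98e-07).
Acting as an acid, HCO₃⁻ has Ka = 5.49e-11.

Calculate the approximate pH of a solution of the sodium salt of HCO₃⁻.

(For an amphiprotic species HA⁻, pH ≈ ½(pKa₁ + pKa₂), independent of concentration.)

pKa₁ = -log(3.98e-07) = 6.40; pKa₂ = -log(5.49e-11) = 10.26. For an amphiprotic species, pH ≈ ½(pKa₁ + pKa₂) = ½(6.40 + 10.26) = 8.33.

pH = 8.33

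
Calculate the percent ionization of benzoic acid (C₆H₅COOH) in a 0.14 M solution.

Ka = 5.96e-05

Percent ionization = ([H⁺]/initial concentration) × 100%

Using Ka equilibrium: x² + Ka×x - Ka×C = 0. Solving: [H⁺] = 2.8590e-03. Percent = (2.8590e-03/0.14) × 100

Percent ionization = 2.04%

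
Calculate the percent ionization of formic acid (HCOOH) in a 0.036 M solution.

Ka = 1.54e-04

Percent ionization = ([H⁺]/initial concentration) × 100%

Using Ka equilibrium: x² + Ka×x - Ka×C = 0. Solving: [H⁺] = 2.2788e-03. Percent = (2.2788e-03/0.036) × 100

Percent ionization = 6.33%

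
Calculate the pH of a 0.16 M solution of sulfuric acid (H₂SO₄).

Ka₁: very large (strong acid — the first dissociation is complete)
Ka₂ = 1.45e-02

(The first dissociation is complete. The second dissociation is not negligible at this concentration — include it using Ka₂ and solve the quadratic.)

First dissociation is complete: [H⁺]₀ = [HSO₄⁻]₀ = C = 0.16 M. Second dissociation HSO₄⁻ ⇌ H⁺ + SO₄²⁻: let x = [SO₄²⁻]. Ka₂ = (C + x)·x / (C − x) = 1.45e-02 → x² + (C + Ka₂)·x − Ka₂·C = 0 → x² + 0.17450·x − 2.320e-03 = 0. x = (−0.17450 + √(0.17450² + 4 × 2.320e-03)) / 2 = 1.2412e-02 M. [H⁺] = C + x = 0.16 + 1.2412e-02 = 1.7241e-01 M. pH = -log(1.7241e-01) = 0.76.

pH = 0.76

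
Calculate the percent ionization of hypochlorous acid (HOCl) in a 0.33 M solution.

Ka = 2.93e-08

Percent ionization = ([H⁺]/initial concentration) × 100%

Using Ka equilibrium: x² + Ka×x - Ka×C = 0. Solving: [H⁺] = 9.8316e-05. Percent = (9.8316e-05/0.33) × 100

Percent ionization = 0.0298%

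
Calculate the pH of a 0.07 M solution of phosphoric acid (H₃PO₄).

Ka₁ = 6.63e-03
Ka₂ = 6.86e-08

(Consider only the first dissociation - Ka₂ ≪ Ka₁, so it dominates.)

First dissociation dominates. From Ka₁ = [H⁺][HA⁻]/[H₂A], x² + Ka₁·x − Ka₁·C = 0 with C = 0.07 M and Ka₁ = 6.63e-03. Solving: [H⁺] = (−Ka₁ + √(Ka₁² + 4·Ka₁·C)) / 2 = 1.8482e-02 M. pH = -log(1.8482e-02) = 1.73.

pH = 1.73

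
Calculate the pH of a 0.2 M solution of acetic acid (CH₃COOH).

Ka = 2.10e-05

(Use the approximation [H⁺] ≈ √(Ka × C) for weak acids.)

[H⁺] = √(Ka × C) = √(2.10e-05 × 0.2) = 2.0494e-03. pH = -log(2.0494e-03)

pH = 2.69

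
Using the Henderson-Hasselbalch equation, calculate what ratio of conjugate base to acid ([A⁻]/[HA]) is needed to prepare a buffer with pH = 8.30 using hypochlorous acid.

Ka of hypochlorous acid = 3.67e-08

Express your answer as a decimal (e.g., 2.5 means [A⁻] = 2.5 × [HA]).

pKa = -log(3.67e-08) = 7.4353. pH = pKa + log([A⁻]/[HA]), so log([A⁻]/[HA]) = pH − pKa = 8.30 − 7.4353 = 0.8647. [A⁻]/[HA] = 10^(0.8647) = 7.32

[A⁻]/[HA] = 7.32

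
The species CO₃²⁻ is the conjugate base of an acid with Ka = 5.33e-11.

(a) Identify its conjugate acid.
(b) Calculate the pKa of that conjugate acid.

(a) The conjugate acid is formed by adding one H⁺ to CO₃²⁻, giving HCO₃⁻. (b) pKa = -log(Ka) = -log(5.33e-11) = 10.27.

Conjugate acid: HCO₃⁻; pK_a = 10.27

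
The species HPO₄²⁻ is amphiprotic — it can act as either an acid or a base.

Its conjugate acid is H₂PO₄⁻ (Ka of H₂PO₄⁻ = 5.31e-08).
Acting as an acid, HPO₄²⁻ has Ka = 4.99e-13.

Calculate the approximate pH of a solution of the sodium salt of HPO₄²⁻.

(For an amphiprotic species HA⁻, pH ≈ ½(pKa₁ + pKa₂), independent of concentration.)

pKa₁ = -log(5.31e-08) = 7.27; pKa₂ = -log(4.99e-13) = 12.30. For an amphiprotic species, pH ≈ ½(pKa₁ + pKa₂) = ½(7.27 + 12.30) = 9.79.

pH = 9.79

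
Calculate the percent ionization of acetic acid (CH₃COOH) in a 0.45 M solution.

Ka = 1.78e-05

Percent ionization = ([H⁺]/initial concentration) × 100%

Using Ka equilibrium: x² + Ka×x - Ka×C = 0. Solving: [H⁺] = 2.8213e-03. Percent = (2.8213e-03/0.45) × 100

Percent ionization = 0.627%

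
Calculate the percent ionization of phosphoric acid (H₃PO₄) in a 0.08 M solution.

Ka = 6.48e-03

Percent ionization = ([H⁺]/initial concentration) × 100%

Using Ka equilibrium: x² + Ka×x - Ka×C = 0. Solving: [H⁺] = 1.9758e-02. Percent = (1.9758e-02/0.08) × 100

Percent ionization = 24.7%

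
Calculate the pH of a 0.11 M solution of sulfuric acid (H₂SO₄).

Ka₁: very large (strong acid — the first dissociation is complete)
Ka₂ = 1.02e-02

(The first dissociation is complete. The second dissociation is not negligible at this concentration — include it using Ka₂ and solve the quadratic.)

First dissociation is complete: [H⁺]₀ = [HSO₄⁻]₀ = C = 0.11 M. Second dissociation HSO₄⁻ ⇌ H⁺ + SO₄²⁻: let x = [SO₄²⁻]. Ka₂ = (C + x)·x / (C − x) = 1.02e-02 → x² + (C + Ka₂)·x − Ka₂·C = 0 → x² + 0.12020·x − 1.122e-03 = 0. x = (−0.12020 + √(0.12020² + 4 × 1.122e-03)) / 2 = 8.7041e-03 M. [H⁺] = C + x = 0.11 + 8.7041e-03 = 1.1870e-01 M. pH = -log(1.1870e-01) = 0.93.

pH = 0.93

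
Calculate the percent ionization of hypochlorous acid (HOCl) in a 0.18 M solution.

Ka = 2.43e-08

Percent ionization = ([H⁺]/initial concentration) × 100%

Using Ka equilibrium: x² + Ka×x - Ka×C = 0. Solving: [H⁺] = 6.6124e-05. Percent = (6.6124e-05/0.18) × 100

Percent ionization = 0.0367%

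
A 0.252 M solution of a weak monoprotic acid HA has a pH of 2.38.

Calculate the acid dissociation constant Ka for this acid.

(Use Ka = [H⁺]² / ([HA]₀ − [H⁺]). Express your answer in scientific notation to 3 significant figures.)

[H⁺] = 10^(−pH) = 10^(−2.38) = 4.169e-03 M. For HA ⇌ H⁺ + A⁻, Ka = [H⁺][A⁻]/[HA] = [H⁺]² / ([HA]₀ − [H⁺]) = (4.169e-03)² / (0.252 − 4.169e-03) = 7.01e-05.

K_a = 7.01e-05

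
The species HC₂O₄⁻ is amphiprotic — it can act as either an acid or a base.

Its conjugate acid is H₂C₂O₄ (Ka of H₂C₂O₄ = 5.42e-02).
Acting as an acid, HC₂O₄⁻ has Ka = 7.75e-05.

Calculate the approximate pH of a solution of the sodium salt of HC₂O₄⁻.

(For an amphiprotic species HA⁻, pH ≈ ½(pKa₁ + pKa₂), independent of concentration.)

pKa₁ = -log(5.42e-02) = 1.27; pKa₂ = -log(7.75e-05) = 4.11. For an amphiprotic species, pH ≈ ½(pKa₁ + pKa₂) = ½(1.27 + 4.11) = 2.69.

pH = 2.69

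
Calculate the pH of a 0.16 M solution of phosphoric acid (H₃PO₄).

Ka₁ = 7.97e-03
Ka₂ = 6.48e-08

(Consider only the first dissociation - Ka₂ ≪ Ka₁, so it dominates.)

First dissociation dominates. From Ka₁ = [H⁺][HA⁻]/[H₂A], x² + Ka₁·x − Ka₁·C = 0 with C = 0.16 M and Ka₁ = 7.97e-03. Solving: [H⁺] = (−Ka₁ + √(Ka₁² + 4·Ka₁·C)) / 2 = 3.1947e-02 M. pH = -log(3.1947e-02) = 1.50.

pH = 1.50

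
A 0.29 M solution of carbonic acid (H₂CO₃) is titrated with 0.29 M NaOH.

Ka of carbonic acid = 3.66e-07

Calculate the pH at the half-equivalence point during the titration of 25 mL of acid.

At half-equivalence [HA] = [A⁻], so Henderson-Hasselbalch gives pH = pKa = -log(3.66e-07) = 6.44.

pH = pKa = 6.44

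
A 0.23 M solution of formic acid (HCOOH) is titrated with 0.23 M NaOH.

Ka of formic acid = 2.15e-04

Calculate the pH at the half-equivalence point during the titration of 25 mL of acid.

At half-equivalence [HA] = [A⁻], so Henderson-Hasselbalch gives pH = pKa = -log(2.15e-04) = 3.67.

pH = pKa = 3.67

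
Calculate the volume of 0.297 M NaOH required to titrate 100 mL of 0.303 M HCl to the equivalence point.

At equivalence: moles acid = moles base. moles HCl = 0.303 × 100/1000 = 0.0303 mol. V_base = moles / 0.297 × 1000 = 102.0 mL.

V_{base} = 102.0 mL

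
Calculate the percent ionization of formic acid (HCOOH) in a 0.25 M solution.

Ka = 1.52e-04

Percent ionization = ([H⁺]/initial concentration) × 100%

Using Ka equilibrium: x² + Ka×x - Ka×C = 0. Solving: [H⁺] = 6.0889e-03. Percent = (6.0889e-03/0.25) × 100

Percent ionization = 2.44%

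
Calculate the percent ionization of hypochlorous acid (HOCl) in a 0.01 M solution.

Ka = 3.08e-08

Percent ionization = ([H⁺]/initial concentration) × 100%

Using Ka equilibrium: x² + Ka×x - Ka×C = 0. Solving: [H⁺] = 1.7535e-05. Percent = (1.7535e-05/0.01) × 100

Percent ionization = 0.175%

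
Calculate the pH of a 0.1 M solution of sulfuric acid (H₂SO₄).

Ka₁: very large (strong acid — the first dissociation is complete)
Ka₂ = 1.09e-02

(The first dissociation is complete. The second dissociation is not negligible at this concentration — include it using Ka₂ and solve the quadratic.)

First dissociation is complete: [H⁺]₀ = [HSO₄⁻]₀ = C = 0.1 M. Second dissociation HSO₄⁻ ⇌ H⁺ + SO₄²⁻: let x = [SO₄²⁻]. Ka₂ = (C + x)·x / (C − x) = 1.09e-02 → x² + (C + Ka₂)·x − Ka₂·C = 0 → x² + 0.11090·x − 1.090e-03 = 0. x = (−0.11090 + √(0.11090² + 4 × 1.090e-03)) / 2 = 9.0845e-03 M. [H⁺] = C + x = 0.1 + 9.0845e-03 = 1.0908e-01 M. pH = -log(1.0908e-01) = 0.96.

pH = 0.96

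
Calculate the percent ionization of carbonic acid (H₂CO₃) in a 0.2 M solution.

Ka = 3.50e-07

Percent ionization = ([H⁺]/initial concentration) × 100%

Using Ka equilibrium: x² + Ka×x - Ka×C = 0. Solving: [H⁺] = 2.6440e-04. Percent = (2.6440e-04/0.2) × 100

Percent ionization = 0.132%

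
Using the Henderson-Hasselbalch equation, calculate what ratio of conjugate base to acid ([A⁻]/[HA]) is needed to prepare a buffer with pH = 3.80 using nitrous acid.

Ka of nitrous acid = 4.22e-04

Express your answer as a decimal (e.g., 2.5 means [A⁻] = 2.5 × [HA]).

pKa = -log(4.22e-04) = 3.3747. pH = pKa + log([A⁻]/[HA]), so log([A⁻]/[HA]) = pH − pKa = 3.80 − 3.3747 = 0.4253. [A⁻]/[HA] = 10^(0.4253) = 2.66

[A⁻]/[HA] = 2.66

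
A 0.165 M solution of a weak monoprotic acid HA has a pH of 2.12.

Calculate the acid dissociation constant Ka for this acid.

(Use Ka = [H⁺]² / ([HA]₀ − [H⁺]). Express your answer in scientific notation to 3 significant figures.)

[H⁺] = 10^(−pH) = 10^(−2.12) = 7.586e-03 M. For HA ⇌ H⁺ + A⁻, Ka = [H⁺][A⁻]/[HA] = [H⁺]² / ([HA]₀ − [H⁺]) = (7.586e-03)² / (0.165 − 7.586e-03) = 3.66e-04.

K_a = 3.66e-04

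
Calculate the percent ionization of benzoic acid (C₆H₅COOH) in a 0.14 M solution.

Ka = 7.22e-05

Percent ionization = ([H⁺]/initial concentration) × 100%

Using Ka equilibrium: x² + Ka×x - Ka×C = 0. Solving: [H⁺] = 3.1434e-03. Percent = (3.1434e-03/0.14) × 100

Percent ionization = 2.25%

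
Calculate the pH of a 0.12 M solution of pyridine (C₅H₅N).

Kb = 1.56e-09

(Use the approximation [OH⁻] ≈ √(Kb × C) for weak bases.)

[OH⁻] = √(Kb × C) = √(1.56e-09 × 0.12) = 1.3682e-05. pOH = 4.86, pH = 14 - pOH

pH = 9.14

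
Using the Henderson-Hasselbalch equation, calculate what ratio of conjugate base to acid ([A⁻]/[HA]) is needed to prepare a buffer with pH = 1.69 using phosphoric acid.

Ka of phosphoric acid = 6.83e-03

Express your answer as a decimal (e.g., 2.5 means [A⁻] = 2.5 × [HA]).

pKa = -log(6.83e-03) = 2.1656. pH = pKa + log([A⁻]/[HA]), so log([A⁻]/[HA]) = pH − pKa = 1.69 − 2.1656 = -0.4756. [A⁻]/[HA] = 10^(-0.4756) = 0.335

[A⁻]/[HA] = 0.335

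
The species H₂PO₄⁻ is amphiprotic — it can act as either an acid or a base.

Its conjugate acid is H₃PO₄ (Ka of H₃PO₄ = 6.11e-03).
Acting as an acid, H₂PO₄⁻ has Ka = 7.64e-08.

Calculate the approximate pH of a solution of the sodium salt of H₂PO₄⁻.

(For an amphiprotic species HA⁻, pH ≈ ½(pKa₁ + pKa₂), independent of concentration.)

pKa₁ = -log(6.11e-03) = 2.21; pKa₂ = -log(7.64e-08) = 7.12. For an amphiprotic species, pH ≈ ½(pKa₁ + pKa₂) = ½(2.21 + 7.12) = 4.67.

pH = 4.67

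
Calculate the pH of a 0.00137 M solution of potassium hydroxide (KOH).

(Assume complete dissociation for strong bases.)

[OH⁻] = 0.00137 M for strong base. pOH = -log[OH⁻] = 2.86, pH = 14 - pOH

pH = 11.14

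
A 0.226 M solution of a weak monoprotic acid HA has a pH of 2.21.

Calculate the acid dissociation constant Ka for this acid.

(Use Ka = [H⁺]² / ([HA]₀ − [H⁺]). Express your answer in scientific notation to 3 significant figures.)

[H⁺] = 10^(−pH) = 10^(−2.21) = 6.166e-03 M. For HA ⇌ H⁺ + A⁻, Ka = [H⁺][A⁻]/[HA] = [H⁺]² / ([HA]₀ − [H⁺]) = (6.166e-03)² / (0.226 − 6.166e-03) = 1.73e-04.

K_a = 1.73e-04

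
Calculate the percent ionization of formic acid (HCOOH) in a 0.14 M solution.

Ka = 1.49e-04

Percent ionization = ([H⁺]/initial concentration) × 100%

Using Ka equilibrium: x² + Ka×x - Ka×C = 0. Solving: [H⁺] = 4.4934e-03. Percent = (4.4934e-03/0.14) × 100

Percent ionization = 3.21%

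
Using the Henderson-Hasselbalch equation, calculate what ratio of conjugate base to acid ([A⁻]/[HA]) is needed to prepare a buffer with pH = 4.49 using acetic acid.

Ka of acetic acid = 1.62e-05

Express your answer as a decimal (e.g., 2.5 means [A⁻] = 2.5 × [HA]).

pKa = -log(1.62e-05) = 4.7905. pH = pKa + log([A⁻]/[HA]), so log([A⁻]/[HA]) = pH − pKa = 4.49 − 4.7905 = -0.3005. [A⁻]/[HA] = 10^(-0.3005) = 0.501

[A⁻]/[HA] = 0.501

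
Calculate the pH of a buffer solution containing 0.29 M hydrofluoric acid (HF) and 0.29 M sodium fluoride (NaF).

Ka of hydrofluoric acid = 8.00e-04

pKa = -log(8.00e-04) = 3.10. pH = pKa + log([A⁻]/[HA]) = 3.10 + log(0.29/0.29)

pH = 3.10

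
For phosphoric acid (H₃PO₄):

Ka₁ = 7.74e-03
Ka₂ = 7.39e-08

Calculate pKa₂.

pKa₂ = -log(Ka₂) = -log(7.39e-08) = 7.13.

pK_{a2} = 7.13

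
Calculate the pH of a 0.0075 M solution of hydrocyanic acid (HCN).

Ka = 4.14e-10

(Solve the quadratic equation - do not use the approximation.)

x² + Ka×x - Ka×C = 0. Using quadratic formula: [H⁺] = 1.7619e-06

pH = 5.75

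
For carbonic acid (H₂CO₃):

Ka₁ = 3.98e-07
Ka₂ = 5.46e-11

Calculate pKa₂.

pKa₂ = -log(Ka₂) = -log(5.46e-11) = 10.26.

pK_{a2} = 10.26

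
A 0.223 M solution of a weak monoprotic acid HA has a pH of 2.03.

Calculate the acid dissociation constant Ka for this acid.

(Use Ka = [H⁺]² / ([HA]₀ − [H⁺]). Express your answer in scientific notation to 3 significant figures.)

[H⁺] = 10^(−pH) = 10^(−2.03) = 9.333e-03 M. For HA ⇌ H⁺ + A⁻, Ka = [H⁺][A⁻]/[HA] = [H⁺]² / ([HA]₀ − [H⁺]) = (9.333e-03)² / (0.223 − 9.333e-03) = 4.08e-04.

K_a = 4.08e-04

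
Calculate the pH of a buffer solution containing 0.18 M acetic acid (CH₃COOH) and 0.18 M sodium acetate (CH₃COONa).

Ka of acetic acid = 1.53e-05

pKa = -log(1.53e-05) = 4.82. pH = pKa + log([A⁻]/[HA]) = 4.82 + log(0.18/0.18)

pH = 4.82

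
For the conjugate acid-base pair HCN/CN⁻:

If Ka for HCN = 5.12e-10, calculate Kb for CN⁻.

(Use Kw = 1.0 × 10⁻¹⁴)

For a conjugate pair Ka × Kb = Kw, so Kb = Kw/Ka = 1.0 × 10⁻¹⁴ / 5.12e-10 = 1.95e-05.

K_b = 1.95e-05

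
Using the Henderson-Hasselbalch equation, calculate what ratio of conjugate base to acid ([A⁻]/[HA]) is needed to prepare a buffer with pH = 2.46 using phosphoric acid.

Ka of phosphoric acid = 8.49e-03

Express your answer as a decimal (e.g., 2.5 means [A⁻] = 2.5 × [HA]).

pKa = -log(8.49e-03) = 2.0711. pH = pKa + log([A⁻]/[HA]), so log([A⁻]/[HA]) = pH − pKa = 2.46 − 2.0711 = 0.3889. [A⁻]/[HA] = 10^(0.3889) = 2.45

[A⁻]/[HA] = 2.45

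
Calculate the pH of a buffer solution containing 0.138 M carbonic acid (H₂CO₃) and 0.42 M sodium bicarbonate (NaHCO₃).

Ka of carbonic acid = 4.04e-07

pKa = -log(4.04e-07) = 6.39. pH = pKa + log([A⁻]/[HA]) = 6.39 + log(0.42/0.138)

pH = 6.88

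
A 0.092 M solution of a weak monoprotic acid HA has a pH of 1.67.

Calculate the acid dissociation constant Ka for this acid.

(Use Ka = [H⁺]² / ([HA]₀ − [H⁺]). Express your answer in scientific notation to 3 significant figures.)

[H⁺] = 10^(−pH) = 10^(−1.67) = 2.138e-02 M. For HA ⇌ H⁺ + A⁻, Ka = [H⁺][A⁻]/[HA] = [H⁺]² / ([HA]₀ − [H⁺]) = (2.138e-02)² / (0.092 − 2.138e-02) = 6.47e-03.

K_a = 6.47e-03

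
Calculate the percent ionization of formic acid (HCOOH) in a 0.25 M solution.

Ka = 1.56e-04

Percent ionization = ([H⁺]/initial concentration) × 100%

Using Ka equilibrium: x² + Ka×x - Ka×C = 0. Solving: [H⁺] = 6.1675e-03. Percent = (6.1675e-03/0.25) × 100

Percent ionization = 2.47%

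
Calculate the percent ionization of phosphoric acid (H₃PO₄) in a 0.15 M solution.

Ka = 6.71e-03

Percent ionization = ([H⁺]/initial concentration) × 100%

Using Ka equilibrium: x² + Ka×x - Ka×C = 0. Solving: [H⁺] = 2.8547e-02. Percent = (2.8547e-02/0.15) × 100

Percent ionization = 19%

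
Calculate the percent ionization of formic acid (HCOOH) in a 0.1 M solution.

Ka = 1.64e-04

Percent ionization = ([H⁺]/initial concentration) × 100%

Using Ka equilibrium: x² + Ka×x - Ka×C = 0. Solving: [H⁺] = 3.9685e-03. Percent = (3.9685e-03/0.1) × 100

Percent ionization = 3.97%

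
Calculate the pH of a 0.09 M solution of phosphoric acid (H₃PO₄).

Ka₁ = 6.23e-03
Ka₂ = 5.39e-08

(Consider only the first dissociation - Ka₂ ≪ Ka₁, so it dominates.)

First dissociation dominates. From Ka₁ = [H⁺][HA⁻]/[H₂A], x² + Ka₁·x − Ka₁·C = 0 with C = 0.09 M and Ka₁ = 6.23e-03. Solving: [H⁺] = (−Ka₁ + √(Ka₁² + 4·Ka₁·C)) / 2 = 2.0768e-02 M. pH = -log(2.0768e-02) = 1.68.

pH = 1.68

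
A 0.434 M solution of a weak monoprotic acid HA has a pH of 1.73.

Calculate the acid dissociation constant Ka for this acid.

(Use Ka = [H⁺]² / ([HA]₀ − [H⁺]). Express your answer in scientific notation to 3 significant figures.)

[H⁺] = 10^(−pH) = 10^(−1.73) = 1.862e-02 M. For HA ⇌ H⁺ + A⁻, Ka = [H⁺][A⁻]/[HA] = [H⁺]² / ([HA]₀ − [H⁺]) = (1.862e-02)² / (0.434 − 1.862e-02) = 8.35e-04.

K_a = 8.35e-04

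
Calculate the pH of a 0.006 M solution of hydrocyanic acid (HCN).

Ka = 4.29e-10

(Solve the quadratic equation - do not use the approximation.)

x² + Ka×x - Ka×C = 0. Using quadratic formula: [H⁺] = 1.6042e-06

pH = 5.79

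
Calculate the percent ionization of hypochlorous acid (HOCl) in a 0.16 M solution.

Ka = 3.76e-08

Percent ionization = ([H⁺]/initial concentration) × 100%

Using Ka equilibrium: x² + Ka×x - Ka×C = 0. Solving: [H⁺] = 7.7544e-05. Percent = (7.7544e-05/0.16) × 100

Percent ionization = 0.0485%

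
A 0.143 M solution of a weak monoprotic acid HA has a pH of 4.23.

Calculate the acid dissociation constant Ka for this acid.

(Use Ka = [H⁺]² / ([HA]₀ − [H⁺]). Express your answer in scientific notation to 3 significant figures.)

[H⁺] = 10^(−pH) = 10^(−4.23) = 5.888e-05 M. For HA ⇌ H⁺ + A⁻, Ka = [H⁺][A⁻]/[HA] = [H⁺]² / ([HA]₀ − [H⁺]) = (5.888e-05)² / (0.143 − 5.888e-05) = 2.43e-08.

K_a = 2.43e-08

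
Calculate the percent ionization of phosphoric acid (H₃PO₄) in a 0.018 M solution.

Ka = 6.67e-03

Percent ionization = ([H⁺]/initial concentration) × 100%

Using Ka equilibrium: x² + Ka×x - Ka×C = 0. Solving: [H⁺] = 8.1185e-03. Percent = (8.1185e-03/0.018) × 100

Percent ionization = 45.1%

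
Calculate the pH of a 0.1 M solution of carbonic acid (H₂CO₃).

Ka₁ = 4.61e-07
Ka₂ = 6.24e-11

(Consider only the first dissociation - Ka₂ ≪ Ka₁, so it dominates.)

First dissociation dominates. From Ka₁ = [H⁺][HA⁻]/[H₂A], x² + Ka₁·x − Ka₁·C = 0 with C = 0.1 M and Ka₁ = 4.61e-07. Solving: [H⁺] = (−Ka₁ + √(Ka₁² + 4·Ka₁·C)) / 2 = 2.1448e-04 M. pH = -log(2.1448e-04) = 3.67.

pH = 3.67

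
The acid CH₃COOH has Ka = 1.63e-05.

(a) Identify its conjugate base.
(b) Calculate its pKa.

(a) The conjugate base is formed by removing one H⁺ from CH₃COOH, giving CH₃COO⁻. (b) pKa = -log(Ka) = -log(1.63e-05) = 4.79.

Conjugate base: CH₃COO⁻; pK_a = 4.79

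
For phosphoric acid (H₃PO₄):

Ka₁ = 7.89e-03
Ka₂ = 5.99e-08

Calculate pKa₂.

pKa₂ = -log(Ka₂) = -log(5.99e-08) = 7.22.

pK_{a2} = 7.22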